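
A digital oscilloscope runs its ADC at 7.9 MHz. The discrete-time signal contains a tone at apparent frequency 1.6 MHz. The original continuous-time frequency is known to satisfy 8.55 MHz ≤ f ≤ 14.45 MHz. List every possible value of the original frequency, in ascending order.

Frequencies that alias to 1.6 MHz are k·fs ± 1.6 MHz for integer k ≥ 0.
k=0: 1.6 MHz.
k=1: 6.3 MHz, 9.5 MHz.
k=2: 14.2 MHz, 17.4 MHz.
k=3: 22.1 MHz, 25.3 MHz.
Within [8.55 MHz, 14.45 MHz]: 9.5 MHz, 14.2 MHz.

9.5 MHz, 14.2 MHz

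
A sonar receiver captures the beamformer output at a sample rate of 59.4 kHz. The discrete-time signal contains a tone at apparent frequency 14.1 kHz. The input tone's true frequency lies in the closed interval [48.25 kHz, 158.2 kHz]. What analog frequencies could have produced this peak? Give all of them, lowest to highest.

Frequencies that alias to 14.1 kHz are k·fs ± 14.1 kHz for integer k ≥ 0.
k=0: 14.1 kHz.
k=1: 45.3 kHz, 73.5 kHz.
k=2: 104.7 kHz, 132.9 kHz.
k=3: 164.1 kHz, 192.3 kHz.
Within [48.25 kHz, 158.2 kHz]: 73.5 kHz, 104.7 kHz, 132.9 kHz.

73.5 kHz, 104.7 kHz, 132.9 kHz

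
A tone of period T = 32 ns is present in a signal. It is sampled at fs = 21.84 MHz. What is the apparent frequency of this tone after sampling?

T = 32 ns → f = 1/T = 31.25 MHz.
31.25 MHz mod fs = 9.41 MHz.
9.41 MHz ≤ fs/2 = 10.92 MHz, appears at 9.41 MHz.

9.41 MHz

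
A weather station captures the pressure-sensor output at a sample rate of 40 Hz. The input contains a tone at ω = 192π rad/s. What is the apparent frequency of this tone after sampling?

ω = 192π rad/s → f = ω/(2π) = 96 Hz.
96 Hz mod fs = 16 Hz.
16 Hz ≤ fs/2 = 20 Hz, appears at 16 Hz.

16 Hz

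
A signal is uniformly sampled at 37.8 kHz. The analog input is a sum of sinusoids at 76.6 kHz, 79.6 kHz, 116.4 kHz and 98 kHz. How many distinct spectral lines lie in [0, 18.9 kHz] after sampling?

4

fs/2 = 18.9 kHz.
76.6 kHz mod fs = 1 kHz.
1 kHz ≤ fs/2 = 18.9 kHz, appears at 1 kHz.
79.6 kHz mod fs = 4 kHz.
4 kHz ≤ fs/2 = 18.9 kHz, appears at 4 kHz.
116.4 kHz mod fs = 3 kHz.
3 kHz ≤ fs/2 = 18.9 kHz, appears at 3 kHz.
98 kHz mod fs = 22.4 kHz.
22.4 kHz > fs/2 = 18.9 kHz, folds to fs − 22.4 kHz = 15.4 kHz.
Distinct values: {1 kHz, 3 kHz, 4 kHz, 15.4 kHz} → 4.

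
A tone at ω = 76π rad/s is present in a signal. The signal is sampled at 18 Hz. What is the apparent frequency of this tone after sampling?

ω = 76π rad/s → f = ω/(2π) = 38 Hz.
38 Hz mod fs = 2 Hz.
2 Hz ≤ fs/2 = 9 Hz, appears at 2 Hz.

2 Hz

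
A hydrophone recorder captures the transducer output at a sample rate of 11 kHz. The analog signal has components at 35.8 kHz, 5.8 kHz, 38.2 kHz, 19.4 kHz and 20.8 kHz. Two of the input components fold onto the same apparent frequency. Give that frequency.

5.2 kHz

fs/2 = 5.5 kHz.
35.8 kHz mod fs = 2.8 kHz.
2.8 kHz ≤ fs/2 = 5.5 kHz, appears at 2.8 kHz.
5.8 kHz > fs/2 = 5.5 kHz, folds to fs − 5.8 kHz = 5.2 kHz.
38.2 kHz mod fs = 5.2 kHz.
5.2 kHz ≤ fs/2 = 5.5 kHz, appears at 5.2 kHz.
19.4 kHz mod fs = 8.4 kHz.
8.4 kHz > fs/2 = 5.5 kHz, folds to fs − 8.4 kHz = 2.6 kHz.
20.8 kHz mod fs = 9.8 kHz.
9.8 kHz > fs/2 = 5.5 kHz, folds to fs − 9.8 kHz = 1.2 kHz.
5.8 kHz and 38.2 kHz both map to 5.2 kHz.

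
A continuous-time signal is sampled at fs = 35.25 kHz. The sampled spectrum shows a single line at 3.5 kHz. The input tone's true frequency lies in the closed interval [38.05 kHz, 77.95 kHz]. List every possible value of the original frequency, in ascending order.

38.75 kHz, 67 kHz, 74 kHz

Frequencies that alias to 3.5 kHz are k·fs ± 3.5 kHz for integer k ≥ 0.
k=0: 3.5 kHz.
k=1: 31.75 kHz, 38.75 kHz.
k=2: 67 kHz, 74 kHz.
k=3: 102.25 kHz, 109.25 kHz.
Within [38.05 kHz, 77.95 kHz]: 38.75 kHz, 67 kHz, 74 kHz.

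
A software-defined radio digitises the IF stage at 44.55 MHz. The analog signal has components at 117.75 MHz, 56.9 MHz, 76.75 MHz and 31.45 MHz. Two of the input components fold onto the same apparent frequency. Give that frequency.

12.35 MHz

fs/2 = 22.275 MHz.
117.75 MHz mod fs = 28.65 MHz.
28.65 MHz > fs/2 = 22.275 MHz, folds to fs − 28.65 MHz = 15.9 MHz.
56.9 MHz mod fs = 12.35 MHz.
12.35 MHz ≤ fs/2 = 22.275 MHz, appears at 12.35 MHz.
76.75 MHz mod fs = 32.2 MHz.
32.2 MHz > fs/2 = 22.275 MHz, folds to fs − 32.2 MHz = 12.35 MHz.
31.45 MHz > fs/2 = 22.275 MHz, folds to fs − 31.45 MHz = 13.1 MHz.
56.9 MHz and 76.75 MHz both map to 12.35 MHz.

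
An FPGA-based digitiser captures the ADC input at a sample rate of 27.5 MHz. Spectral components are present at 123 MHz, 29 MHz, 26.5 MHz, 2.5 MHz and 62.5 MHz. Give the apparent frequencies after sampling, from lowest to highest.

1 MHz, 1.5 MHz, 2.5 MHz, 7.5 MHz, 13 MHz

fs/2 = 13.75 MHz.
123 MHz mod fs = 13 MHz.
13 MHz ≤ fs/2 = 13.75 MHz, appears at 13 MHz.
29 MHz mod fs = 1.5 MHz.
1.5 MHz ≤ fs/2 = 13.75 MHz, appears at 1.5 MHz.
26.5 MHz > fs/2 = 13.75 MHz, folds to fs − 26.5 MHz = 1 MHz.
2.5 MHz ≤ fs/2 = 13.75 MHz, passes unchanged.
62.5 MHz mod fs = 7.5 MHz.
7.5 MHz ≤ fs/2 = 13.75 MHz, appears at 7.5 MHz.
Distinct values: {1 MHz, 1.5 MHz, 2.5 MHz, 7.5 MHz, 13 MHz}.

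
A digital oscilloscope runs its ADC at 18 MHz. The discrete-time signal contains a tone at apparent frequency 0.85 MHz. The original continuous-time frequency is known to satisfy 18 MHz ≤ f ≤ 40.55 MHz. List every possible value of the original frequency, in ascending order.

18.85 MHz, 35.15 MHz, 36.85 MHz

Frequencies that alias to 0.85 MHz are k·fs ± 0.85 MHz for integer k ≥ 0.
k=0: 0.85 MHz.
k=1: 17.15 MHz, 18.85 MHz.
k=2: 35.15 MHz, 36.85 MHz.
k=3: 53.15 MHz, 54.85 MHz.
Within [18 MHz, 40.55 MHz]: 18.85 MHz, 35.15 MHz, 36.85 MHz.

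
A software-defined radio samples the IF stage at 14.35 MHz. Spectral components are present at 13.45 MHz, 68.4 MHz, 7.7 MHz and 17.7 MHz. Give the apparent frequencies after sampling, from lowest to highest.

0.9 MHz, 3.35 MHz, 6.65 MHz

fs/2 = 7.175 MHz.
13.45 MHz > fs/2 = 7.175 MHz, folds to fs − 13.45 MHz = 0.9 MHz.
68.4 MHz mod fs = 11 MHz.
11 MHz > fs/2 = 7.175 MHz, folds to fs − 11 MHz = 3.35 MHz.
7.7 MHz > fs/2 = 7.175 MHz, folds to fs − 7.7 MHz = 6.65 MHz.
17.7 MHz mod fs = 3.35 MHz.
3.35 MHz ≤ fs/2 = 7.175 MHz, appears at 3.35 MHz.
Distinct values: {0.9 MHz, 3.35 MHz, 6.65 MHz}.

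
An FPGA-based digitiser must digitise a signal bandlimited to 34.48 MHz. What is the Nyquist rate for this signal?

68.96 MHz

Nyquist rate = 2 × 34.48 MHz = 68.96 MHz.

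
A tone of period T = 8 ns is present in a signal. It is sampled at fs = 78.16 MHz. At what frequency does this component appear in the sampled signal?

31.32 MHz

T = 8 ns → f = 1/T = 125 MHz.
125 MHz mod fs = 46.84 MHz.
46.84 MHz > fs/2 = 39.08 MHz, folds to fs − 46.84 MHz = 31.32 MHz.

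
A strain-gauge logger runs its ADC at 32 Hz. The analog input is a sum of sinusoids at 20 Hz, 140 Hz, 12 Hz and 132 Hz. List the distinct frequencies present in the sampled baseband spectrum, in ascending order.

fs/2 = 16 Hz.
20 Hz > fs/2 = 16 Hz, folds to fs − 20 Hz = 12 Hz.
140 Hz mod fs = 12 Hz.
12 Hz ≤ fs/2 = 16 Hz, appears at 12 Hz.
12 Hz ≤ fs/2 = 16 Hz, passes unchanged.
132 Hz mod fs = 4 Hz.
4 Hz ≤ fs/2 = 16 Hz, appears at 4 Hz.
Distinct values: {4 Hz, 12 Hz}.

4 Hz, 12 Hz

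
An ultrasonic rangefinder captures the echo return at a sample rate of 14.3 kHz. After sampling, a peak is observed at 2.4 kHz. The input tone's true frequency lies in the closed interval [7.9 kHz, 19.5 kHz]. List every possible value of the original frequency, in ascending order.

Frequencies that alias to 2.4 kHz are k·fs ± 2.4 kHz for integer k ≥ 0.
k=0: 2.4 kHz.
k=1: 11.9 kHz, 16.7 kHz.
k=2: 26.2 kHz, 31 kHz.
Within [7.9 kHz, 19.5 kHz]: 11.9 kHz, 16.7 kHz.

11.9 kHz, 16.7 kHz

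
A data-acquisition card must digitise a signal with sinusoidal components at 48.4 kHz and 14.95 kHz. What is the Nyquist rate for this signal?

Highest-frequency component: 48.4 kHz.
Nyquist rate = 2 × 48.4 kHz = 96.8 kHz.

96.8 kHz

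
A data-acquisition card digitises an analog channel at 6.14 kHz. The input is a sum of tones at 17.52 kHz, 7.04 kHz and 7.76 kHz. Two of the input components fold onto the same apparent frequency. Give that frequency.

0.9 kHz

fs/2 = 3.07 kHz.
17.52 kHz mod fs = 5.24 kHz.
5.24 kHz > fs/2 = 3.07 kHz, folds to fs − 5.24 kHz = 0.9 kHz.
7.04 kHz mod fs = 0.9 kHz.
0.9 kHz ≤ fs/2 = 3.07 kHz, appears at 0.9 kHz.
7.76 kHz mod fs = 1.62 kHz.
1.62 kHz ≤ fs/2 = 3.07 kHz, appears at 1.62 kHz.
7.04 kHz and 17.52 kHz both map to 0.9 kHz.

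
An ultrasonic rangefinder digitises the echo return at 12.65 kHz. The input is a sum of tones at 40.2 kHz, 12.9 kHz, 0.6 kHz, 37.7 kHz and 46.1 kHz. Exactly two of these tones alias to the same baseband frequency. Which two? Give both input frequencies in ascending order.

12.9 kHz, 37.7 kHz

fs/2 = 6.325 kHz.
40.2 kHz mod fs = 2.25 kHz.
2.25 kHz ≤ fs/2 = 6.325 kHz, appears at 2.25 kHz.
12.9 kHz mod fs = 0.25 kHz.
0.25 kHz ≤ fs/2 = 6.325 kHz, appears at 0.25 kHz.
0.6 kHz ≤ fs/2 = 6.325 kHz, passes unchanged.
37.7 kHz mod fs = 12.4 kHz.
12.4 kHz > fs/2 = 6.325 kHz, folds to fs − 12.4 kHz = 0.25 kHz.
46.1 kHz mod fs = 8.15 kHz.
8.15 kHz > fs/2 = 6.325 kHz, folds to fs − 8.15 kHz = 4.5 kHz.
12.9 kHz and 37.7 kHz both map to 0.25 kHz.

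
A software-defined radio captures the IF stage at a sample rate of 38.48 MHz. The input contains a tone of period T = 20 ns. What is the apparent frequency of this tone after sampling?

11.52 MHz

T = 20 ns → f = 1/T = 50 MHz.
50 MHz mod fs = 11.52 MHz.
11.52 MHz ≤ fs/2 = 19.24 MHz, appears at 11.52 MHz.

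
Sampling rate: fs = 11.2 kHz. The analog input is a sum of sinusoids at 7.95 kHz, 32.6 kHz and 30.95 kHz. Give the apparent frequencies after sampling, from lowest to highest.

fs/2 = 5.6 kHz.
7.95 kHz > fs/2 = 5.6 kHz, folds to fs − 7.95 kHz = 3.25 kHz.
32.6 kHz mod fs = 10.2 kHz.
10.2 kHz > fs/2 = 5.6 kHz, folds to fs − 10.2 kHz = 1 kHz.
30.95 kHz mod fs = 8.55 kHz.
8.55 kHz > fs/2 = 5.6 kHz, folds to fs − 8.55 kHz = 2.65 kHz.
Distinct values: {1 kHz, 2.65 kHz, 3.25 kHz}.

1 kHz, 2.65 kHz, 3.25 kHz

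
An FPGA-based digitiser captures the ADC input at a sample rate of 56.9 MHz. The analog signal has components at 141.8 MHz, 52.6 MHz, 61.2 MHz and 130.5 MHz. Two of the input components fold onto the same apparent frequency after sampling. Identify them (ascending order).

fs/2 = 28.45 MHz.
141.8 MHz mod fs = 28 MHz.
28 MHz ≤ fs/2 = 28.45 MHz, appears at 28 MHz.
52.6 MHz > fs/2 = 28.45 MHz, folds to fs − 52.6 MHz = 4.3 MHz.
61.2 MHz mod fs = 4.3 MHz.
4.3 MHz ≤ fs/2 = 28.45 MHz, appears at 4.3 MHz.
130.5 MHz mod fs = 16.7 MHz.
16.7 MHz ≤ fs/2 = 28.45 MHz, appears at 16.7 MHz.
52.6 MHz and 61.2 MHz both map to 4.3 MHz.

52.6 MHz, 61.2 MHz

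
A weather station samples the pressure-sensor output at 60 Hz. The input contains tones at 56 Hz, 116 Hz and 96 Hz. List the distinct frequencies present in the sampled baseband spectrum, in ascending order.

fs/2 = 30 Hz.
56 Hz > fs/2 = 30 Hz, folds to fs − 56 Hz = 4 Hz.
116 Hz mod fs = 56 Hz.
56 Hz > fs/2 = 30 Hz, folds to fs − 56 Hz = 4 Hz.
96 Hz mod fs = 36 Hz.
36 Hz > fs/2 = 30 Hz, folds to fs − 36 Hz = 24 Hz.
Distinct values: {4 Hz, 24 Hz}.

4 Hz, 24 Hz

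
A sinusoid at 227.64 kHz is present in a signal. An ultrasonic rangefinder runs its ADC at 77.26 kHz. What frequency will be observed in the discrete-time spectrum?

4.14 kHz

227.64 kHz mod fs = 73.12 kHz.
73.12 kHz > fs/2 = 38.63 kHz, folds to fs − 73.12 kHz = 4.14 kHz.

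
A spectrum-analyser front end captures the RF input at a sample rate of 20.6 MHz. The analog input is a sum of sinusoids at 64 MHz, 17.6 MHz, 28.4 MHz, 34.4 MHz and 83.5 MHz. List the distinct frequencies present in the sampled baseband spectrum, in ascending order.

1.1 MHz, 2.2 MHz, 3 MHz, 6.8 MHz, 7.8 MHz

fs/2 = 10.3 MHz.
64 MHz mod fs = 2.2 MHz.
2.2 MHz ≤ fs/2 = 10.3 MHz, appears at 2.2 MHz.
17.6 MHz > fs/2 = 10.3 MHz, folds to fs − 17.6 MHz = 3 MHz.
28.4 MHz mod fs = 7.8 MHz.
7.8 MHz ≤ fs/2 = 10.3 MHz, appears at 7.8 MHz.
34.4 MHz mod fs = 13.8 MHz.
13.8 MHz > fs/2 = 10.3 MHz, folds to fs − 13.8 MHz = 6.8 MHz.
83.5 MHz mod fs = 1.1 MHz.
1.1 MHz ≤ fs/2 = 10.3 MHz, appears at 1.1 MHz.
Distinct values: {1.1 MHz, 2.2 MHz, 3 MHz, 6.8 MHz, 7.8 MHz}.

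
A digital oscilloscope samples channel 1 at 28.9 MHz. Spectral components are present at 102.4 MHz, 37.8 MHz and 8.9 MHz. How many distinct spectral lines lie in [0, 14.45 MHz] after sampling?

fs/2 = 14.45 MHz.
102.4 MHz mod fs = 15.7 MHz.
15.7 MHz > fs/2 = 14.45 MHz, folds to fs − 15.7 MHz = 13.2 MHz.
37.8 MHz mod fs = 8.9 MHz.
8.9 MHz ≤ fs/2 = 14.45 MHz, appears at 8.9 MHz.
8.9 MHz ≤ fs/2 = 14.45 MHz, passes unchanged.
Distinct values: {8.9 MHz, 13.2 MHz} → 2.

2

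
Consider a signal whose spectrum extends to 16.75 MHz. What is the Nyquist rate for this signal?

Nyquist rate = 2 × 16.75 MHz = 33.5 MHz.

33.5 MHz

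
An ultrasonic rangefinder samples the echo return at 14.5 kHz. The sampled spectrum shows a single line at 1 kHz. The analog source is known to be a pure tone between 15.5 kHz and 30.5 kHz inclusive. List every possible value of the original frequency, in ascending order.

Frequencies that alias to 1 kHz are k·fs ± 1 kHz for integer k ≥ 0.
k=0: 1 kHz.
k=1: 13.5 kHz, 15.5 kHz.
k=2: 28 kHz, 30 kHz.
k=3: 42.5 kHz, 44.5 kHz.
Within [15.5 kHz, 30.5 kHz]: 15.5 kHz, 28 kHz, 30 kHz.

15.5 kHz, 28 kHz, 30 kHz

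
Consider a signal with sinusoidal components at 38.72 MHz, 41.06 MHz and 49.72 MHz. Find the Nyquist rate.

99.44 MHz

Highest-frequency component: 49.72 MHz.
Nyquist rate = 2 × 49.72 MHz = 99.44 MHz.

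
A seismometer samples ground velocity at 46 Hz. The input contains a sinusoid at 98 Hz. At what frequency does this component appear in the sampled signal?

98 Hz mod fs = 6 Hz.
6 Hz ≤ fs/2 = 23 Hz, appears at 6 Hz.

6 Hz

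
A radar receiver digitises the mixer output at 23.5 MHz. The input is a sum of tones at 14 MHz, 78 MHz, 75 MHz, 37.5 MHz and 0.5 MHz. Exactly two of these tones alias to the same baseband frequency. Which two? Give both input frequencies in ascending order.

fs/2 = 11.75 MHz.
14 MHz > fs/2 = 11.75 MHz, folds to fs − 14 MHz = 9.5 MHz.
78 MHz mod fs = 7.5 MHz.
7.5 MHz ≤ fs/2 = 11.75 MHz, appears at 7.5 MHz.
75 MHz mod fs = 4.5 MHz.
4.5 MHz ≤ fs/2 = 11.75 MHz, appears at 4.5 MHz.
37.5 MHz mod fs = 14 MHz.
14 MHz > fs/2 = 11.75 MHz, folds to fs − 14 MHz = 9.5 MHz.
0.5 MHz ≤ fs/2 = 11.75 MHz, passes unchanged.
14 MHz and 37.5 MHz both map to 9.5 MHz.

14 MHz, 37.5 MHz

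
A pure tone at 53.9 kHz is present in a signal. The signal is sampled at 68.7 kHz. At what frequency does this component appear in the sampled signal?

14.8 kHz

53.9 kHz > fs/2 = 34.35 kHz, folds to fs − 53.9 kHz = 14.8 kHz.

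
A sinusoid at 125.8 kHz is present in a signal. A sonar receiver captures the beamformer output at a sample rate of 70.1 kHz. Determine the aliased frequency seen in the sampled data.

14.4 kHz

125.8 kHz mod fs = 55.7 kHz.
55.7 kHz > fs/2 = 35.05 kHz, folds to fs − 55.7 kHz = 14.4 kHz.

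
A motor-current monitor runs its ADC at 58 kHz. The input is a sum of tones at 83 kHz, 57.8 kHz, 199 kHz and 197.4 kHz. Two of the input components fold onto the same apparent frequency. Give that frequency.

25 kHz

fs/2 = 29 kHz.
83 kHz mod fs = 25 kHz.
25 kHz ≤ fs/2 = 29 kHz, appears at 25 kHz.
57.8 kHz > fs/2 = 29 kHz, folds to fs − 57.8 kHz = 0.2 kHz.
199 kHz mod fs = 25 kHz.
25 kHz ≤ fs/2 = 29 kHz, appears at 25 kHz.
197.4 kHz mod fs = 23.4 kHz.
23.4 kHz ≤ fs/2 = 29 kHz, appears at 23.4 kHz.
83 kHz and 199 kHz both map to 25 kHz.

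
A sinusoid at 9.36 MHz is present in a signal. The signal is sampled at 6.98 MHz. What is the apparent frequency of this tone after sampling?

2.38 MHz

9.36 MHz mod fs = 2.38 MHz.
2.38 MHz ≤ fs/2 = 3.49 MHz, appears at 2.38 MHz.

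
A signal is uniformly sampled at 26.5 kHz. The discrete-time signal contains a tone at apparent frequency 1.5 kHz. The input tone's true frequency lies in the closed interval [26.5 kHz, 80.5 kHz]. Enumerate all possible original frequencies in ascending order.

Frequencies that alias to 1.5 kHz are k·fs ± 1.5 kHz for integer k ≥ 0.
k=0: 1.5 kHz.
k=1: 25 kHz, 28 kHz.
k=2: 51.5 kHz, 54.5 kHz.
k=3: 78 kHz, 81 kHz.
k=4: 104.5 kHz, 107.5 kHz.
Within [26.5 kHz, 80.5 kHz]: 28 kHz, 51.5 kHz, 54.5 kHz, 78 kHz.

28 kHz, 51.5 kHz, 54.5 kHz, 78 kHz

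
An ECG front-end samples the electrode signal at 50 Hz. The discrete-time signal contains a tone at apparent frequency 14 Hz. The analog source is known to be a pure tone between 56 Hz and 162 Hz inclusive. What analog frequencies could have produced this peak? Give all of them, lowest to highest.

64 Hz, 86 Hz, 114 Hz, 136 Hz

Frequencies that alias to 14 Hz are k·fs ± 14 Hz for integer k ≥ 0.
k=0: 14 Hz.
k=1: 36 Hz, 64 Hz.
k=2: 86 Hz, 114 Hz.
k=3: 136 Hz, 164 Hz.
k=4: 186 Hz, 214 Hz.
Within [56 Hz, 162 Hz]: 64 Hz, 86 Hz, 114 Hz, 136 Hz.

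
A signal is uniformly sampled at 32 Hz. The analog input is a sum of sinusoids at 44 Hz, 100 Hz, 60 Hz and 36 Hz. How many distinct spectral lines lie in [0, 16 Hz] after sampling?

2

fs/2 = 16 Hz.
44 Hz mod fs = 12 Hz.
12 Hz ≤ fs/2 = 16 Hz, appears at 12 Hz.
100 Hz mod fs = 4 Hz.
4 Hz ≤ fs/2 = 16 Hz, appears at 4 Hz.
60 Hz mod fs = 28 Hz.
28 Hz > fs/2 = 16 Hz, folds to fs − 28 Hz = 4 Hz.
36 Hz mod fs = 4 Hz.
4 Hz ≤ fs/2 = 16 Hz, appears at 4 Hz.
Distinct values: {4 Hz, 12 Hz} → 2.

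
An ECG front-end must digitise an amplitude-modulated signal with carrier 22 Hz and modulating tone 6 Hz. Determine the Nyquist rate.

AM sidebands sit at fc ± fm = 16 Hz and 28 Hz.
Highest-frequency component: 28 Hz.
Nyquist rate = 2 × 28 Hz = 56 Hz.

56 Hz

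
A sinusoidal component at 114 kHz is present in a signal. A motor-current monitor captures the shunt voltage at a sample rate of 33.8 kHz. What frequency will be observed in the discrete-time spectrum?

12.6 kHz

114 kHz mod fs = 12.6 kHz.
12.6 kHz ≤ fs/2 = 16.9 kHz, appears at 12.6 kHz.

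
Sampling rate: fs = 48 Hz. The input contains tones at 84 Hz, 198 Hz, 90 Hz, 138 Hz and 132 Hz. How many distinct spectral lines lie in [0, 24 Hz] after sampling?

fs/2 = 24 Hz.
84 Hz mod fs = 36 Hz.
36 Hz > fs/2 = 24 Hz, folds to fs − 36 Hz = 12 Hz.
198 Hz mod fs = 6 Hz.
6 Hz ≤ fs/2 = 24 Hz, appears at 6 Hz.
90 Hz mod fs = 42 Hz.
42 Hz > fs/2 = 24 Hz, folds to fs − 42 Hz = 6 Hz.
138 Hz mod fs = 42 Hz.
42 Hz > fs/2 = 24 Hz, folds to fs − 42 Hz = 6 Hz.
132 Hz mod fs = 36 Hz.
36 Hz > fs/2 = 24 Hz, folds to fs − 36 Hz = 12 Hz.
Distinct values: {6 Hz, 12 Hz} → 2.

2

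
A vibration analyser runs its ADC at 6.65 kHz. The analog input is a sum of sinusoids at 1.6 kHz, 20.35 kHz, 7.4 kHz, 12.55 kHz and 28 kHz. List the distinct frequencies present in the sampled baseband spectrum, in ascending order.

0.4 kHz, 0.75 kHz, 1.4 kHz, 1.6 kHz

fs/2 = 3.325 kHz.
1.6 kHz ≤ fs/2 = 3.325 kHz, passes unchanged.
20.35 kHz mod fs = 0.4 kHz.
0.4 kHz ≤ fs/2 = 3.325 kHz, appears at 0.4 kHz.
7.4 kHz mod fs = 0.75 kHz.
0.75 kHz ≤ fs/2 = 3.325 kHz, appears at 0.75 kHz.
12.55 kHz mod fs = 5.9 kHz.
5.9 kHz > fs/2 = 3.325 kHz, folds to fs − 5.9 kHz = 0.75 kHz.
28 kHz mod fs = 1.4 kHz.
1.4 kHz ≤ fs/2 = 3.325 kHz, appears at 1.4 kHz.
Distinct values: {0.4 kHz, 0.75 kHz, 1.4 kHz, 1.6 kHz}.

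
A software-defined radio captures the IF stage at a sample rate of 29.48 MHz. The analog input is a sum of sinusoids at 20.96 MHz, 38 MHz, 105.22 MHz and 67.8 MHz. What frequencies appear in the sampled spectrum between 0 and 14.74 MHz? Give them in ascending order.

8.52 MHz, 8.84 MHz, 12.7 MHz

fs/2 = 14.74 MHz.
20.96 MHz > fs/2 = 14.74 MHz, folds to fs − 20.96 MHz = 8.52 MHz.
38 MHz mod fs = 8.52 MHz.
8.52 MHz ≤ fs/2 = 14.74 MHz, appears at 8.52 MHz.
105.22 MHz mod fs = 16.78 MHz.
16.78 MHz > fs/2 = 14.74 MHz, folds to fs − 16.78 MHz = 12.7 MHz.
67.8 MHz mod fs = 8.84 MHz.
8.84 MHz ≤ fs/2 = 14.74 MHz, appears at 8.84 MHz.
Distinct values: {8.52 MHz, 8.84 MHz, 12.7 MHz}.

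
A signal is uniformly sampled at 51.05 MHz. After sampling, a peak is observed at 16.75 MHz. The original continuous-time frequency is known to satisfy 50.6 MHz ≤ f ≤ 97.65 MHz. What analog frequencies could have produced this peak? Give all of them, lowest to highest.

Frequencies that alias to 16.75 MHz are k·fs ± 16.75 MHz for integer k ≥ 0.
k=0: 16.75 MHz.
k=1: 34.3 MHz, 67.8 MHz.
k=2: 85.35 MHz, 118.85 MHz.
k=3: 136.4 MHz, 169.9 MHz.
Within [50.6 MHz, 97.65 MHz]: 67.8 MHz, 85.35 MHz.

67.8 MHz, 85.35 MHz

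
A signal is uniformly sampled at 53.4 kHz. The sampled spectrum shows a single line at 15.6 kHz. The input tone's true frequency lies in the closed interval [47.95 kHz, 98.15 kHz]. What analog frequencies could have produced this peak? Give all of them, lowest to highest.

69 kHz, 91.2 kHz

Frequencies that alias to 15.6 kHz are k·fs ± 15.6 kHz for integer k ≥ 0.
k=0: 15.6 kHz.
k=1: 37.8 kHz, 69 kHz.
k=2: 91.2 kHz, 122.4 kHz.
k=3: 144.6 kHz, 175.8 kHz.
Within [47.95 kHz, 98.15 kHz]: 69 kHz, 91.2 kHz.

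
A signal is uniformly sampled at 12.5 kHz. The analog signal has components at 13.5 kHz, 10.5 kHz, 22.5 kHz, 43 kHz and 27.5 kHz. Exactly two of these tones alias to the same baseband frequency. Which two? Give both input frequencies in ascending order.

fs/2 = 6.25 kHz.
13.5 kHz mod fs = 1 kHz.
1 kHz ≤ fs/2 = 6.25 kHz, appears at 1 kHz.
10.5 kHz > fs/2 = 6.25 kHz, folds to fs − 10.5 kHz = 2 kHz.
22.5 kHz mod fs = 10 kHz.
10 kHz > fs/2 = 6.25 kHz, folds to fs − 10 kHz = 2.5 kHz.
43 kHz mod fs = 5.5 kHz.
5.5 kHz ≤ fs/2 = 6.25 kHz, appears at 5.5 kHz.
27.5 kHz mod fs = 2.5 kHz.
2.5 kHz ≤ fs/2 = 6.25 kHz, appears at 2.5 kHz.
22.5 kHz and 27.5 kHz both map to 2.5 kHz.

22.5 kHz, 27.5 kHz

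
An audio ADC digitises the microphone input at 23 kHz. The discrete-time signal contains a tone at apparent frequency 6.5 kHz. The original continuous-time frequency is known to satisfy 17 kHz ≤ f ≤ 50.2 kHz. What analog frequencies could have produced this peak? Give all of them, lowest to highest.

Frequencies that alias to 6.5 kHz are k·fs ± 6.5 kHz for integer k ≥ 0.
k=0: 6.5 kHz.
k=1: 16.5 kHz, 29.5 kHz.
k=2: 39.5 kHz, 52.5 kHz.
k=3: 62.5 kHz, 75.5 kHz.
Within [17 kHz, 50.2 kHz]: 29.5 kHz, 39.5 kHz.

29.5 kHz, 39.5 kHz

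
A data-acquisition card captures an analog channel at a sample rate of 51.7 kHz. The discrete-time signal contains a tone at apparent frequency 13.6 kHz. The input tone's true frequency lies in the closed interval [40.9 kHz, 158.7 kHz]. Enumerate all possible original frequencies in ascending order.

Frequencies that alias to 13.6 kHz are k·fs ± 13.6 kHz for integer k ≥ 0.
k=0: 13.6 kHz.
k=1: 38.1 kHz, 65.3 kHz.
k=2: 89.8 kHz, 117 kHz.
k=3: 141.5 kHz, 168.7 kHz.
k=4: 193.2 kHz, 220.4 kHz.
Within [40.9 kHz, 158.7 kHz]: 65.3 kHz, 89.8 kHz, 117 kHz, 141.5 kHz.

65.3 kHz, 89.8 kHz, 117 kHz, 141.5 kHz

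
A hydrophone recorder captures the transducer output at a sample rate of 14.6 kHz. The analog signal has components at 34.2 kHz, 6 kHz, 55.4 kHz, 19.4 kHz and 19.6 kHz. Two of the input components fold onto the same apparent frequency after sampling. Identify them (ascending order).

fs/2 = 7.3 kHz.
34.2 kHz mod fs = 5 kHz.
5 kHz ≤ fs/2 = 7.3 kHz, appears at 5 kHz.
6 kHz ≤ fs/2 = 7.3 kHz, passes unchanged.
55.4 kHz mod fs = 11.6 kHz.
11.6 kHz > fs/2 = 7.3 kHz, folds to fs − 11.6 kHz = 3 kHz.
19.4 kHz mod fs = 4.8 kHz.
4.8 kHz ≤ fs/2 = 7.3 kHz, appears at 4.8 kHz.
19.6 kHz mod fs = 5 kHz.
5 kHz ≤ fs/2 = 7.3 kHz, appears at 5 kHz.
19.6 kHz and 34.2 kHz both map to 5 kHz.

19.6 kHz, 34.2 kHz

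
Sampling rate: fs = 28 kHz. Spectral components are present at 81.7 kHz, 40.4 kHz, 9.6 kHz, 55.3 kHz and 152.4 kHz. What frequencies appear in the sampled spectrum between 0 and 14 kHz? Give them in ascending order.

fs/2 = 14 kHz.
81.7 kHz mod fs = 25.7 kHz.
25.7 kHz > fs/2 = 14 kHz, folds to fs − 25.7 kHz = 2.3 kHz.
40.4 kHz mod fs = 12.4 kHz.
12.4 kHz ≤ fs/2 = 14 kHz, appears at 12.4 kHz.
9.6 kHz ≤ fs/2 = 14 kHz, passes unchanged.
55.3 kHz mod fs = 27.3 kHz.
27.3 kHz > fs/2 = 14 kHz, folds to fs − 27.3 kHz = 0.7 kHz.
152.4 kHz mod fs = 12.4 kHz.
12.4 kHz ≤ fs/2 = 14 kHz, appears at 12.4 kHz.
Distinct values: {0.7 kHz, 2.3 kHz, 9.6 kHz, 12.4 kHz}.

0.7 kHz, 2.3 kHz, 9.6 kHz, 12.4 kHz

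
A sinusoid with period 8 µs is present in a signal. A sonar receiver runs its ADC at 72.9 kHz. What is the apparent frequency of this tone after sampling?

20.8 kHz

T = 8 µs → f = 1/T = 125 kHz.
125 kHz mod fs = 52.1 kHz.
52.1 kHz > fs/2 = 36.45 kHz, folds to fs − 52.1 kHz = 20.8 kHz.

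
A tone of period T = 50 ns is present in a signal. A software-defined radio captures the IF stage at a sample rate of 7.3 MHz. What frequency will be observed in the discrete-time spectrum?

T = 50 ns → f = 1/T = 20 MHz.
20 MHz mod fs = 5.4 MHz.
5.4 MHz > fs/2 = 3.65 MHz, folds to fs − 5.4 MHz = 1.9 MHz.

1.9 MHz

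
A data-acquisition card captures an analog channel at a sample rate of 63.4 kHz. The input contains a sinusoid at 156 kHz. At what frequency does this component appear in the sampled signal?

156 kHz mod fs = 29.2 kHz.
29.2 kHz ≤ fs/2 = 31.7 kHz, appears at 29.2 kHz.

29.2 kHz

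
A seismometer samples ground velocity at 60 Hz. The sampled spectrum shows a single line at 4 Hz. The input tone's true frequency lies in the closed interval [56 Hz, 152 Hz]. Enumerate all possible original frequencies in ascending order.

Frequencies that alias to 4 Hz are k·fs ± 4 Hz for integer k ≥ 0.
k=0: 4 Hz.
k=1: 56 Hz, 64 Hz.
k=2: 116 Hz, 124 Hz.
k=3: 176 Hz, 184 Hz.
Within [56 Hz, 152 Hz]: 56 Hz, 64 Hz, 116 Hz, 124 Hz.

56 Hz, 64 Hz, 116 Hz, 124 Hz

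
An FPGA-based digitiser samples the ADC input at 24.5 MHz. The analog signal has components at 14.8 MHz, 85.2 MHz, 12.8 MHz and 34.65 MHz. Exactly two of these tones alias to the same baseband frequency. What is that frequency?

11.7 MHz

fs/2 = 12.25 MHz.
14.8 MHz > fs/2 = 12.25 MHz, folds to fs − 14.8 MHz = 9.7 MHz.
85.2 MHz mod fs = 11.7 MHz.
11.7 MHz ≤ fs/2 = 12.25 MHz, appears at 11.7 MHz.
12.8 MHz > fs/2 = 12.25 MHz, folds to fs − 12.8 MHz = 11.7 MHz.
34.65 MHz mod fs = 10.15 MHz.
10.15 MHz ≤ fs/2 = 12.25 MHz, appears at 10.15 MHz.
12.8 MHz and 85.2 MHz both map to 11.7 MHz.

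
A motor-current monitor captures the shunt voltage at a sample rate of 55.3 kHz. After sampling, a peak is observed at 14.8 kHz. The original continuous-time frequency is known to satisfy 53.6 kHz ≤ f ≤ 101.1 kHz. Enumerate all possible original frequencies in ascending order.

70.1 kHz, 95.8 kHz

Frequencies that alias to 14.8 kHz are k·fs ± 14.8 kHz for integer k ≥ 0.
k=0: 14.8 kHz.
k=1: 40.5 kHz, 70.1 kHz.
k=2: 95.8 kHz, 125.4 kHz.
k=3: 151.1 kHz, 180.7 kHz.
Within [53.6 kHz, 101.1 kHz]: 70.1 kHz, 95.8 kHz.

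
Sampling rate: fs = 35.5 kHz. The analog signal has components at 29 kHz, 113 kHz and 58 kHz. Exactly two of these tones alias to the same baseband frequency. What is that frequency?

fs/2 = 17.75 kHz.
29 kHz > fs/2 = 17.75 kHz, folds to fs − 29 kHz = 6.5 kHz.
113 kHz mod fs = 6.5 kHz.
6.5 kHz ≤ fs/2 = 17.75 kHz, appears at 6.5 kHz.
58 kHz mod fs = 22.5 kHz.
22.5 kHz > fs/2 = 17.75 kHz, folds to fs − 22.5 kHz = 13 kHz.
29 kHz and 113 kHz both map to 6.5 kHz.

6.5 kHz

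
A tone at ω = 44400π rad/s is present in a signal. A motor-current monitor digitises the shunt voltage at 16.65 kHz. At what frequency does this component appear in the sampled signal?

5.55 kHz

ω = 44400π rad/s → f = ω/(2π) = 22200 Hz = 22.2 kHz.
22.2 kHz mod fs = 5.55 kHz.
5.55 kHz ≤ fs/2 = 8.325 kHz, appears at 5.55 kHz.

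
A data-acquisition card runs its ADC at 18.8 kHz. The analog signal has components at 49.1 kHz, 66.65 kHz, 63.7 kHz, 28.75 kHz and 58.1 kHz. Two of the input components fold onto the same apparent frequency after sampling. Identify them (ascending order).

fs/2 = 9.4 kHz.
49.1 kHz mod fs = 11.5 kHz.
11.5 kHz > fs/2 = 9.4 kHz, folds to fs − 11.5 kHz = 7.3 kHz.
66.65 kHz mod fs = 10.25 kHz.
10.25 kHz > fs/2 = 9.4 kHz, folds to fs − 10.25 kHz = 8.55 kHz.
63.7 kHz mod fs = 7.3 kHz.
7.3 kHz ≤ fs/2 = 9.4 kHz, appears at 7.3 kHz.
28.75 kHz mod fs = 9.95 kHz.
9.95 kHz > fs/2 = 9.4 kHz, folds to fs − 9.95 kHz = 8.85 kHz.
58.1 kHz mod fs = 1.7 kHz.
1.7 kHz ≤ fs/2 = 9.4 kHz, appears at 1.7 kHz.
49.1 kHz and 63.7 kHz both map to 7.3 kHz.

49.1 kHz, 63.7 kHz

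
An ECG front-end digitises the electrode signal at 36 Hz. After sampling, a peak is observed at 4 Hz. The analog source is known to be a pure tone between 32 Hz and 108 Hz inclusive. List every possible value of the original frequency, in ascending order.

Frequencies that alias to 4 Hz are k·fs ± 4 Hz for integer k ≥ 0.
k=0: 4 Hz.
k=1: 32 Hz, 40 Hz.
k=2: 68 Hz, 76 Hz.
k=3: 104 Hz, 112 Hz.
k=4: 140 Hz, 148 Hz.
Within [32 Hz, 108 Hz]: 32 Hz, 40 Hz, 68 Hz, 76 Hz, 104 Hz.

32 Hz, 40 Hz, 68 Hz, 76 Hz, 104 Hz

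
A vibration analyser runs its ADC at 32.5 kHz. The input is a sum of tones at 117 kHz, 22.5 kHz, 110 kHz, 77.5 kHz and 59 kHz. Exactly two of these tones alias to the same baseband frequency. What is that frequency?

fs/2 = 16.25 kHz.
117 kHz mod fs = 19.5 kHz.
19.5 kHz > fs/2 = 16.25 kHz, folds to fs − 19.5 kHz = 13 kHz.
22.5 kHz > fs/2 = 16.25 kHz, folds to fs − 22.5 kHz = 10 kHz.
110 kHz mod fs = 12.5 kHz.
12.5 kHz ≤ fs/2 = 16.25 kHz, appears at 12.5 kHz.
77.5 kHz mod fs = 12.5 kHz.
12.5 kHz ≤ fs/2 = 16.25 kHz, appears at 12.5 kHz.
59 kHz mod fs = 26.5 kHz.
26.5 kHz > fs/2 = 16.25 kHz, folds to fs − 26.5 kHz = 6 kHz.
77.5 kHz and 110 kHz both map to 12.5 kHz.

12.5 kHz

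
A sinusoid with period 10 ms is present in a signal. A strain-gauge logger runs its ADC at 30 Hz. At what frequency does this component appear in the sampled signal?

10 Hz

T = 10 ms → f = 1/T = 100 Hz.
100 Hz mod fs = 10 Hz.
10 Hz ≤ fs/2 = 15 Hz, appears at 10 Hz.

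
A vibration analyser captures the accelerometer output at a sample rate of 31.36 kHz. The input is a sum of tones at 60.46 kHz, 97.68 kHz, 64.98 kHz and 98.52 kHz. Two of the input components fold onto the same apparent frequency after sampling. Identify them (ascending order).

60.46 kHz, 64.98 kHz

fs/2 = 15.68 kHz.
60.46 kHz mod fs = 29.1 kHz.
29.1 kHz > fs/2 = 15.68 kHz, folds to fs − 29.1 kHz = 2.26 kHz.
97.68 kHz mod fs = 3.6 kHz.
3.6 kHz ≤ fs/2 = 15.68 kHz, appears at 3.6 kHz.
64.98 kHz mod fs = 2.26 kHz.
2.26 kHz ≤ fs/2 = 15.68 kHz, appears at 2.26 kHz.
98.52 kHz mod fs = 4.44 kHz.
4.44 kHz ≤ fs/2 = 15.68 kHz, appears at 4.44 kHz.
60.46 kHz and 64.98 kHz both map to 2.26 kHz.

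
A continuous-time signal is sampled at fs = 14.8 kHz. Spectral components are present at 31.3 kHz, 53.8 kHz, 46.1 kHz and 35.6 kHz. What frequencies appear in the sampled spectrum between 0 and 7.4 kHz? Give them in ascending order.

fs/2 = 7.4 kHz.
31.3 kHz mod fs = 1.7 kHz.
1.7 kHz ≤ fs/2 = 7.4 kHz, appears at 1.7 kHz.
53.8 kHz mod fs = 9.4 kHz.
9.4 kHz > fs/2 = 7.4 kHz, folds to fs − 9.4 kHz = 5.4 kHz.
46.1 kHz mod fs = 1.7 kHz.
1.7 kHz ≤ fs/2 = 7.4 kHz, appears at 1.7 kHz.
35.6 kHz mod fs = 6 kHz.
6 kHz ≤ fs/2 = 7.4 kHz, appears at 6 kHz.
Distinct values: {1.7 kHz, 5.4 kHz, 6 kHz}.

1.7 kHz, 5.4 kHz, 6 kHz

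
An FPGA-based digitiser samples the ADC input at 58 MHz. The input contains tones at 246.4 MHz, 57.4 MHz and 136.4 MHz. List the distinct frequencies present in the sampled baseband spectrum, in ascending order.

fs/2 = 29 MHz.
246.4 MHz mod fs = 14.4 MHz.
14.4 MHz ≤ fs/2 = 29 MHz, appears at 14.4 MHz.
57.4 MHz > fs/2 = 29 MHz, folds to fs − 57.4 MHz = 0.6 MHz.
136.4 MHz mod fs = 20.4 MHz.
20.4 MHz ≤ fs/2 = 29 MHz, appears at 20.4 MHz.
Distinct values: {0.6 MHz, 14.4 MHz, 20.4 MHz}.

0.6 MHz, 14.4 MHz, 20.4 MHz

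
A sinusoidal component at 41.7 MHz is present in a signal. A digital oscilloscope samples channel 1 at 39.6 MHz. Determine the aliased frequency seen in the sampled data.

2.1 MHz

41.7 MHz mod fs = 2.1 MHz.
2.1 MHz ≤ fs/2 = 19.8 MHz, appears at 2.1 MHz.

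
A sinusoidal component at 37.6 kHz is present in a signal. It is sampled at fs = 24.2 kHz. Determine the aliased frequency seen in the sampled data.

37.6 kHz mod fs = 13.4 kHz.
13.4 kHz > fs/2 = 12.1 kHz, folds to fs − 13.4 kHz = 10.8 kHz.

10.8 kHz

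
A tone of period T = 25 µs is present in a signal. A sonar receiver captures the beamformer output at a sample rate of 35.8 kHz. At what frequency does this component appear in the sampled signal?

T = 25 µs → f = 1/T = 40 kHz.
40 kHz mod fs = 4.2 kHz.
4.2 kHz ≤ fs/2 = 17.9 kHz, appears at 4.2 kHz.

4.2 kHz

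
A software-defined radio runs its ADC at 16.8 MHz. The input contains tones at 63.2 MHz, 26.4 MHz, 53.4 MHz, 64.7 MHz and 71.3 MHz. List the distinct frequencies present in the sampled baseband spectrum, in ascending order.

fs/2 = 8.4 MHz.
63.2 MHz mod fs = 12.8 MHz.
12.8 MHz > fs/2 = 8.4 MHz, folds to fs − 12.8 MHz = 4 MHz.
26.4 MHz mod fs = 9.6 MHz.
9.6 MHz > fs/2 = 8.4 MHz, folds to fs − 9.6 MHz = 7.2 MHz.
53.4 MHz mod fs = 3 MHz.
3 MHz ≤ fs/2 = 8.4 MHz, appears at 3 MHz.
64.7 MHz mod fs = 14.3 MHz.
14.3 MHz > fs/2 = 8.4 MHz, folds to fs − 14.3 MHz = 2.5 MHz.
71.3 MHz mod fs = 4.1 MHz.
4.1 MHz ≤ fs/2 = 8.4 MHz, appears at 4.1 MHz.
Distinct values: {2.5 MHz, 3 MHz, 4 MHz, 4.1 MHz, 7.2 MHz}.

2.5 MHz, 3 MHz, 4 MHz, 4.1 MHz, 7.2 MHz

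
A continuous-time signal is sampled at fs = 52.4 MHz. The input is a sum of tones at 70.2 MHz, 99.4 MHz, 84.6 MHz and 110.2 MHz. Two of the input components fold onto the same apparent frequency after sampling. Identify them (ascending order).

99.4 MHz, 110.2 MHz

fs/2 = 26.2 MHz.
70.2 MHz mod fs = 17.8 MHz.
17.8 MHz ≤ fs/2 = 26.2 MHz, appears at 17.8 MHz.
99.4 MHz mod fs = 47 MHz.
47 MHz > fs/2 = 26.2 MHz, folds to fs − 47 MHz = 5.4 MHz.
84.6 MHz mod fs = 32.2 MHz.
32.2 MHz > fs/2 = 26.2 MHz, folds to fs − 32.2 MHz = 20.2 MHz.
110.2 MHz mod fs = 5.4 MHz.
5.4 MHz ≤ fs/2 = 26.2 MHz, appears at 5.4 MHz.
99.4 MHz and 110.2 MHz both map to 5.4 MHz.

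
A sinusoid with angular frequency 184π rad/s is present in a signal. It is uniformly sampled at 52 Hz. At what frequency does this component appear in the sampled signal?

12 Hz

ω = 184π rad/s → f = ω/(2π) = 92 Hz.
92 Hz mod fs = 40 Hz.
40 Hz > fs/2 = 26 Hz, folds to fs − 40 Hz = 12 Hz.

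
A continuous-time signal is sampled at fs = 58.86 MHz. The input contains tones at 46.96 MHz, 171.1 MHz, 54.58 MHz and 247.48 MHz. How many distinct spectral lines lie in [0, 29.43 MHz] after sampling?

4

fs/2 = 29.43 MHz.
46.96 MHz > fs/2 = 29.43 MHz, folds to fs − 46.96 MHz = 11.9 MHz.
171.1 MHz mod fs = 53.38 MHz.
53.38 MHz > fs/2 = 29.43 MHz, folds to fs − 53.38 MHz = 5.48 MHz.
54.58 MHz > fs/2 = 29.43 MHz, folds to fs − 54.58 MHz = 4.28 MHz.
247.48 MHz mod fs = 12.04 MHz.
12.04 MHz ≤ fs/2 = 29.43 MHz, appears at 12.04 MHz.
Distinct values: {4.28 MHz, 5.48 MHz, 11.9 MHz, 12.04 MHz} → 4.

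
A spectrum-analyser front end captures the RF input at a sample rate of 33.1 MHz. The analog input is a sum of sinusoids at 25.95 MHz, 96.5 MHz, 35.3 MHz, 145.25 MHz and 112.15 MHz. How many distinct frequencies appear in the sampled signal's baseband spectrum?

fs/2 = 16.55 MHz.
25.95 MHz > fs/2 = 16.55 MHz, folds to fs − 25.95 MHz = 7.15 MHz.
96.5 MHz mod fs = 30.3 MHz.
30.3 MHz > fs/2 = 16.55 MHz, folds to fs − 30.3 MHz = 2.8 MHz.
35.3 MHz mod fs = 2.2 MHz.
2.2 MHz ≤ fs/2 = 16.55 MHz, appears at 2.2 MHz.
145.25 MHz mod fs = 12.85 MHz.
12.85 MHz ≤ fs/2 = 16.55 MHz, appears at 12.85 MHz.
112.15 MHz mod fs = 12.85 MHz.
12.85 MHz ≤ fs/2 = 16.55 MHz, appears at 12.85 MHz.
Distinct values: {2.2 MHz, 2.8 MHz, 7.15 MHz, 12.85 MHz} → 4.

4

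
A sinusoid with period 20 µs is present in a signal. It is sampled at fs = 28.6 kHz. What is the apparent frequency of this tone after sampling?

7.2 kHz

T = 20 µs → f = 1/T = 50 kHz.
50 kHz mod fs = 21.4 kHz.
21.4 kHz > fs/2 = 14.3 kHz, folds to fs − 21.4 kHz = 7.2 kHz.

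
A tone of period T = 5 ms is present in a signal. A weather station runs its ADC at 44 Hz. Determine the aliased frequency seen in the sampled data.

20 Hz

T = 5 ms → f = 1/T = 200 Hz.
200 Hz mod fs = 24 Hz.
24 Hz > fs/2 = 22 Hz, folds to fs − 24 Hz = 20 Hz.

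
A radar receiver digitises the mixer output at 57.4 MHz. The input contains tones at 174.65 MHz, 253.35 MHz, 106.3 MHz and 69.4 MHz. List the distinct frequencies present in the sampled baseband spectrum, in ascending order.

fs/2 = 28.7 MHz.
174.65 MHz mod fs = 2.45 MHz.
2.45 MHz ≤ fs/2 = 28.7 MHz, appears at 2.45 MHz.
253.35 MHz mod fs = 23.75 MHz.
23.75 MHz ≤ fs/2 = 28.7 MHz, appears at 23.75 MHz.
106.3 MHz mod fs = 48.9 MHz.
48.9 MHz > fs/2 = 28.7 MHz, folds to fs − 48.9 MHz = 8.5 MHz.
69.4 MHz mod fs = 12 MHz.
12 MHz ≤ fs/2 = 28.7 MHz, appears at 12 MHz.
Distinct values: {2.45 MHz, 8.5 MHz, 12 MHz, 23.75 MHz}.

2.45 MHz, 8.5 MHz, 12 MHz, 23.75 MHz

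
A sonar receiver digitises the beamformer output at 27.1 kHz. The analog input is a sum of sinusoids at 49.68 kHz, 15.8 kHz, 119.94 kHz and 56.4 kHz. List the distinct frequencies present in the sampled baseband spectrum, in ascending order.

2.2 kHz, 4.52 kHz, 11.3 kHz, 11.54 kHz

fs/2 = 13.55 kHz.
49.68 kHz mod fs = 22.58 kHz.
22.58 kHz > fs/2 = 13.55 kHz, folds to fs − 22.58 kHz = 4.52 kHz.
15.8 kHz > fs/2 = 13.55 kHz, folds to fs − 15.8 kHz = 11.3 kHz.
119.94 kHz mod fs = 11.54 kHz.
11.54 kHz ≤ fs/2 = 13.55 kHz, appears at 11.54 kHz.
56.4 kHz mod fs = 2.2 kHz.
2.2 kHz ≤ fs/2 = 13.55 kHz, appears at 2.2 kHz.
Distinct values: {2.2 kHz, 4.52 kHz, 11.3 kHz, 11.54 kHz}.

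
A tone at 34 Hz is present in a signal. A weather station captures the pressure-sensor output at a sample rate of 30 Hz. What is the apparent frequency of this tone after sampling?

34 Hz mod fs = 4 Hz.
4 Hz ≤ fs/2 = 15 Hz, appears at 4 Hz.

4 Hz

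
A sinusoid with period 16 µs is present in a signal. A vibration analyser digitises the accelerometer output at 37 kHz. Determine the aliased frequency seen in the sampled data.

T = 16 µs → f = 1/T = 62.5 kHz.
62.5 kHz mod fs = 25.5 kHz.
25.5 kHz > fs/2 = 18.5 kHz, folds to fs − 25.5 kHz = 11.5 kHz.

11.5 kHz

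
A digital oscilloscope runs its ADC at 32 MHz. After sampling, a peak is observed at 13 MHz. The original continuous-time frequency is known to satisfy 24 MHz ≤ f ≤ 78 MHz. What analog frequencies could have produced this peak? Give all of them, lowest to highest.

Frequencies that alias to 13 MHz are k·fs ± 13 MHz for integer k ≥ 0.
k=0: 13 MHz.
k=1: 19 MHz, 45 MHz.
k=2: 51 MHz, 77 MHz.
k=3: 83 MHz, 109 MHz.
Within [24 MHz, 78 MHz]: 45 MHz, 51 MHz, 77 MHz.

45 MHz, 51 MHz, 77 MHz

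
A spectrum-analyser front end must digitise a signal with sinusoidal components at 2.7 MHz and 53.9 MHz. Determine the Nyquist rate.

Highest-frequency component: 53.9 MHz.
Nyquist rate = 2 × 53.9 MHz = 107.8 MHz.

107.8 MHz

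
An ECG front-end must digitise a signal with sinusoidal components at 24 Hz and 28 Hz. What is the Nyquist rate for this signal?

56 Hz

Highest-frequency component: 28 Hz.
Nyquist rate = 2 × 28 Hz = 56 Hz.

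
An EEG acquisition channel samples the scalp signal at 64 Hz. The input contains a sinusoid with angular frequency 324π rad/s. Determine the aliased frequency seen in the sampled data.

ω = 324π rad/s → f = ω/(2π) = 162 Hz.
162 Hz mod fs = 34 Hz.
34 Hz > fs/2 = 32 Hz, folds to fs − 34 Hz = 30 Hz.

30 Hz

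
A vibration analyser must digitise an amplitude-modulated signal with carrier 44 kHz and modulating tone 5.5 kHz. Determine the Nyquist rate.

AM sidebands sit at fc ± fm = 38.5 kHz and 49.5 kHz.
Highest-frequency component: 49.5 kHz.
Nyquist rate = 2 × 49.5 kHz = 99 kHz.

99 kHz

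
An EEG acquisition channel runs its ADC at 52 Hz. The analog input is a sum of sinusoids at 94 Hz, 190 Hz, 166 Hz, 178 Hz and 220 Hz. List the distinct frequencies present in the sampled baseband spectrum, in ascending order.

fs/2 = 26 Hz.
94 Hz mod fs = 42 Hz.
42 Hz > fs/2 = 26 Hz, folds to fs − 42 Hz = 10 Hz.
190 Hz mod fs = 34 Hz.
34 Hz > fs/2 = 26 Hz, folds to fs − 34 Hz = 18 Hz.
166 Hz mod fs = 10 Hz.
10 Hz ≤ fs/2 = 26 Hz, appears at 10 Hz.
178 Hz mod fs = 22 Hz.
22 Hz ≤ fs/2 = 26 Hz, appears at 22 Hz.
220 Hz mod fs = 12 Hz.
12 Hz ≤ fs/2 = 26 Hz, appears at 12 Hz.
Distinct values: {10 Hz, 12 Hz, 18 Hz, 22 Hz}.

10 Hz, 12 Hz, 18 Hz, 22 Hz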